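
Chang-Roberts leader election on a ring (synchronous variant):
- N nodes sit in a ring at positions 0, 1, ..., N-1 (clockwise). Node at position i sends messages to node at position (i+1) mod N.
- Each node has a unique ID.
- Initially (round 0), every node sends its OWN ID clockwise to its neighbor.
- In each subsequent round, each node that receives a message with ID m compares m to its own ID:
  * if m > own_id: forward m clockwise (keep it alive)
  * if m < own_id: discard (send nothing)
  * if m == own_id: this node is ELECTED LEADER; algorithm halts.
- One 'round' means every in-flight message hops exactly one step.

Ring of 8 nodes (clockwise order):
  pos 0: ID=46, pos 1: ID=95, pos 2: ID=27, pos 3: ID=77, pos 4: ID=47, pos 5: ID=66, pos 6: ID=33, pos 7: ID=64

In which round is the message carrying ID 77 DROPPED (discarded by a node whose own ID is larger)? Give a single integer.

Answer: 6

Derivation:
Round 1: pos1(id95) recv 46: drop; pos2(id27) recv 95: fwd; pos3(id77) recv 27: drop; pos4(id47) recv 77: fwd; pos5(id66) recv 47: drop; pos6(id33) recv 66: fwd; pos7(id64) recv 33: drop; pos0(id46) recv 64: fwd
Round 2: pos3(id77) recv 95: fwd; pos5(id66) recv 77: fwd; pos7(id64) recv 66: fwd; pos1(id95) recv 64: drop
Round 3: pos4(id47) recv 95: fwd; pos6(id33) recv 77: fwd; pos0(id46) recv 66: fwd
Round 4: pos5(id66) recv 95: fwd; pos7(id64) recv 77: fwd; pos1(id95) recv 66: drop
Round 5: pos6(id33) recv 95: fwd; pos0(id46) recv 77: fwd
Round 6: pos7(id64) recv 95: fwd; pos1(id95) recv 77: drop
Round 7: pos0(id46) recv 95: fwd
Round 8: pos1(id95) recv 95: ELECTED
Message ID 77 originates at pos 3; dropped at pos 1 in round 6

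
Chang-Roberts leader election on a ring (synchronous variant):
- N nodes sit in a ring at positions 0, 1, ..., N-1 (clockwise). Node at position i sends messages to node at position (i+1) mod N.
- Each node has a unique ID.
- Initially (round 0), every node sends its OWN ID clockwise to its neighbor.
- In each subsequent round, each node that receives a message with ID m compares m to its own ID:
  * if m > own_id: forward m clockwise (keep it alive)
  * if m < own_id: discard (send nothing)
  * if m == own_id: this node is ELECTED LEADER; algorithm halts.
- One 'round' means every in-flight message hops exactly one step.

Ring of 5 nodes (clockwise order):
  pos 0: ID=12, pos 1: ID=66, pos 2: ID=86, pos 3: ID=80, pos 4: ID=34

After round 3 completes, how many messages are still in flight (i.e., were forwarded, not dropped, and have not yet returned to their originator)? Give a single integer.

Round 1: pos1(id66) recv 12: drop; pos2(id86) recv 66: drop; pos3(id80) recv 86: fwd; pos4(id34) recv 80: fwd; pos0(id12) recv 34: fwd
Round 2: pos4(id34) recv 86: fwd; pos0(id12) recv 80: fwd; pos1(id66) recv 34: drop
Round 3: pos0(id12) recv 86: fwd; pos1(id66) recv 80: fwd
After round 3: 2 messages still in flight

Answer: 2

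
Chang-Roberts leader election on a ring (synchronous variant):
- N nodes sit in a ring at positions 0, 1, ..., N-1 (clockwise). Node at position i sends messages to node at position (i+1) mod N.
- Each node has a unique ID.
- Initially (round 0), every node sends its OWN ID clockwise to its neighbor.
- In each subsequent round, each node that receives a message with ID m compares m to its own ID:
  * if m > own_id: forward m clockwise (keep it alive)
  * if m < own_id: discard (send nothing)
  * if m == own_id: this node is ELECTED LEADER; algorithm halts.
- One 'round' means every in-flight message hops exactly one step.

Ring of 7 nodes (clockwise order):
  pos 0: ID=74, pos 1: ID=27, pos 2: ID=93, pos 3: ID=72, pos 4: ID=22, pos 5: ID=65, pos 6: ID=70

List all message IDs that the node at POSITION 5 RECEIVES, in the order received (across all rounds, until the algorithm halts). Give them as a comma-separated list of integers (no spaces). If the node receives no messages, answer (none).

Answer: 22,72,93

Derivation:
Round 1: pos1(id27) recv 74: fwd; pos2(id93) recv 27: drop; pos3(id72) recv 93: fwd; pos4(id22) recv 72: fwd; pos5(id65) recv 22: drop; pos6(id70) recv 65: drop; pos0(id74) recv 70: drop
Round 2: pos2(id93) recv 74: drop; pos4(id22) recv 93: fwd; pos5(id65) recv 72: fwd
Round 3: pos5(id65) recv 93: fwd; pos6(id70) recv 72: fwd
Round 4: pos6(id70) recv 93: fwd; pos0(id74) recv 72: drop
Round 5: pos0(id74) recv 93: fwd
Round 6: pos1(id27) recv 93: fwd
Round 7: pos2(id93) recv 93: ELECTED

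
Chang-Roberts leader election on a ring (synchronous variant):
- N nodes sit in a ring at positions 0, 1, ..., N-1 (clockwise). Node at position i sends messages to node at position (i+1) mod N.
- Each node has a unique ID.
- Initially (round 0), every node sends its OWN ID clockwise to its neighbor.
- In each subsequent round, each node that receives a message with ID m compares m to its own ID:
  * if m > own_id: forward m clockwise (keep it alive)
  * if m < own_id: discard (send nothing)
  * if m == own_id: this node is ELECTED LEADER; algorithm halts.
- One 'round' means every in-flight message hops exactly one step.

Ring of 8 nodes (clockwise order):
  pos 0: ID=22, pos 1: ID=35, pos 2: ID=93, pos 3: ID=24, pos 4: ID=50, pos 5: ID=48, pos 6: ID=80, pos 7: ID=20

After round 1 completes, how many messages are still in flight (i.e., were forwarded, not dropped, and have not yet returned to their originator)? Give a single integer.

Answer: 3

Derivation:
Round 1: pos1(id35) recv 22: drop; pos2(id93) recv 35: drop; pos3(id24) recv 93: fwd; pos4(id50) recv 24: drop; pos5(id48) recv 50: fwd; pos6(id80) recv 48: drop; pos7(id20) recv 80: fwd; pos0(id22) recv 20: drop
After round 1: 3 messages still in flight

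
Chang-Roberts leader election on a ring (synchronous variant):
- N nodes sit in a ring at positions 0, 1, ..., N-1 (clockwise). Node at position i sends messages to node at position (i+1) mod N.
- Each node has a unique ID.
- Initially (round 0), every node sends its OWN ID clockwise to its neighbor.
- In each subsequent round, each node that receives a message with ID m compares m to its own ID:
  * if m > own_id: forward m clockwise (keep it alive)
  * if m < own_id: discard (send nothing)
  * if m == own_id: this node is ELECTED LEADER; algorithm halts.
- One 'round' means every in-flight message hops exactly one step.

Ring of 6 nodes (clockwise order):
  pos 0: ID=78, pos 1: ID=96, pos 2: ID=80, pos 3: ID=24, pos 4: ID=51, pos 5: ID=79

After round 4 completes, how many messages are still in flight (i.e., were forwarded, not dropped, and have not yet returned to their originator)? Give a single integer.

Answer: 2

Derivation:
Round 1: pos1(id96) recv 78: drop; pos2(id80) recv 96: fwd; pos3(id24) recv 80: fwd; pos4(id51) recv 24: drop; pos5(id79) recv 51: drop; pos0(id78) recv 79: fwd
Round 2: pos3(id24) recv 96: fwd; pos4(id51) recv 80: fwd; pos1(id96) recv 79: drop
Round 3: pos4(id51) recv 96: fwd; pos5(id79) recv 80: fwd
Round 4: pos5(id79) recv 96: fwd; pos0(id78) recv 80: fwd
After round 4: 2 messages still in flight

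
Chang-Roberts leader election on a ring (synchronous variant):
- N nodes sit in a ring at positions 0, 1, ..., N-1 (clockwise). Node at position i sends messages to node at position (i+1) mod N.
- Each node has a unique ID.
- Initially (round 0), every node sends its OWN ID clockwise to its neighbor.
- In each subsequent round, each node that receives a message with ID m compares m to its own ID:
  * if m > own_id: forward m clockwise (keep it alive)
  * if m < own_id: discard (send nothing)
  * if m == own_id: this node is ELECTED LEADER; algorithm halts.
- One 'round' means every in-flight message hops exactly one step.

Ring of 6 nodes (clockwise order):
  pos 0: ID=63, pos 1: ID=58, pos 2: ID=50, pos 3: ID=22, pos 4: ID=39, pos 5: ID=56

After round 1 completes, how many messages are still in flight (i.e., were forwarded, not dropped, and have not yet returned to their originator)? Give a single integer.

Round 1: pos1(id58) recv 63: fwd; pos2(id50) recv 58: fwd; pos3(id22) recv 50: fwd; pos4(id39) recv 22: drop; pos5(id56) recv 39: drop; pos0(id63) recv 56: drop
After round 1: 3 messages still in flight

Answer: 3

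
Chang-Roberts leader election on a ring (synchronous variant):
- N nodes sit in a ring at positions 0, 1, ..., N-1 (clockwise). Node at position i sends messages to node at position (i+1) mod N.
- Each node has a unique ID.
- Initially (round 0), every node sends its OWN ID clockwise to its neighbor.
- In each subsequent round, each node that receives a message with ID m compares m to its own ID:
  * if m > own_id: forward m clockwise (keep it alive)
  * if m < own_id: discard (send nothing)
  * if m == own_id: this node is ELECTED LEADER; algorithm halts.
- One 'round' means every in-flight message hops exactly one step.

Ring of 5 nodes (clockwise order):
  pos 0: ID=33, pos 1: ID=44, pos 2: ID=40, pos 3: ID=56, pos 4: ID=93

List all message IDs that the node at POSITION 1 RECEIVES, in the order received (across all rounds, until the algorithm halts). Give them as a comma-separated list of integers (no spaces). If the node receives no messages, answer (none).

Answer: 33,93

Derivation:
Round 1: pos1(id44) recv 33: drop; pos2(id40) recv 44: fwd; pos3(id56) recv 40: drop; pos4(id93) recv 56: drop; pos0(id33) recv 93: fwd
Round 2: pos3(id56) recv 44: drop; pos1(id44) recv 93: fwd
Round 3: pos2(id40) recv 93: fwd
Round 4: pos3(id56) recv 93: fwd
Round 5: pos4(id93) recv 93: ELECTED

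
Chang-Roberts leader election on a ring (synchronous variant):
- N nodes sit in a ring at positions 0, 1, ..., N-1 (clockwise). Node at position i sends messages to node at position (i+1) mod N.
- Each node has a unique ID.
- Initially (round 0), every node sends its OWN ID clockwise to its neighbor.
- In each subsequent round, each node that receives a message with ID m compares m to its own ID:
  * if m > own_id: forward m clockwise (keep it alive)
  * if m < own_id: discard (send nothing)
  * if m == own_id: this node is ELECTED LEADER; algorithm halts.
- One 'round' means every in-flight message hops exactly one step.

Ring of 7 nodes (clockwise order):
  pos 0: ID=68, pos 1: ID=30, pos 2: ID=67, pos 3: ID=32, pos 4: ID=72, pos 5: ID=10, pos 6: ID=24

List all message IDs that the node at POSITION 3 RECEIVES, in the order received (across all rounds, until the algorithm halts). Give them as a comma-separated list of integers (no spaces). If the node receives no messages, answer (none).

Round 1: pos1(id30) recv 68: fwd; pos2(id67) recv 30: drop; pos3(id32) recv 67: fwd; pos4(id72) recv 32: drop; pos5(id10) recv 72: fwd; pos6(id24) recv 10: drop; pos0(id68) recv 24: drop
Round 2: pos2(id67) recv 68: fwd; pos4(id72) recv 67: drop; pos6(id24) recv 72: fwd
Round 3: pos3(id32) recv 68: fwd; pos0(id68) recv 72: fwd
Round 4: pos4(id72) recv 68: drop; pos1(id30) recv 72: fwd
Round 5: pos2(id67) recv 72: fwd
Round 6: pos3(id32) recv 72: fwd
Round 7: pos4(id72) recv 72: ELECTED

Answer: 67,68,72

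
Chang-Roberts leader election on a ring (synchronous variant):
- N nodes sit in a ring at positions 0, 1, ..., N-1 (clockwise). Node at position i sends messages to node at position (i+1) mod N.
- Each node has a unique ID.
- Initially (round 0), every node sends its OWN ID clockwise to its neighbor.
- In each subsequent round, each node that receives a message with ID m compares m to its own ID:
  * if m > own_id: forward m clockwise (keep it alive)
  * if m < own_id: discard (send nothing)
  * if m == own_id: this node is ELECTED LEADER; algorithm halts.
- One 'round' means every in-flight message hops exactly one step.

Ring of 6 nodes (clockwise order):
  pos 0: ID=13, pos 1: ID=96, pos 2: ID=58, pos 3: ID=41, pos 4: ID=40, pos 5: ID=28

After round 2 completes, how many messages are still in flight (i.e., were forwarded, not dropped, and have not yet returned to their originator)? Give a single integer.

Answer: 4

Derivation:
Round 1: pos1(id96) recv 13: drop; pos2(id58) recv 96: fwd; pos3(id41) recv 58: fwd; pos4(id40) recv 41: fwd; pos5(id28) recv 40: fwd; pos0(id13) recv 28: fwd
Round 2: pos3(id41) recv 96: fwd; pos4(id40) recv 58: fwd; pos5(id28) recv 41: fwd; pos0(id13) recv 40: fwd; pos1(id96) recv 28: drop
After round 2: 4 messages still in flight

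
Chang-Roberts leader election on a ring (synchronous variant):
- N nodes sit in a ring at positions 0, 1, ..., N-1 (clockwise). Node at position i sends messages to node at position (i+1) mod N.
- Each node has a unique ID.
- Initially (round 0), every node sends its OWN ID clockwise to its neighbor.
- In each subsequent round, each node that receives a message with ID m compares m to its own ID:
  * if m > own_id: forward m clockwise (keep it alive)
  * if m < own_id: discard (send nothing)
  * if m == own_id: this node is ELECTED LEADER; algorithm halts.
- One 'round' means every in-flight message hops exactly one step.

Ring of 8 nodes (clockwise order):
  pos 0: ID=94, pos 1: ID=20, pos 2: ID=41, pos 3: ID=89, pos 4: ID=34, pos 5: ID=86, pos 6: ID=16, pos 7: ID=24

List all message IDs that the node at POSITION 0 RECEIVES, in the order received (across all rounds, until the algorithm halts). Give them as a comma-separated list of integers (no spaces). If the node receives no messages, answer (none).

Answer: 24,86,89,94

Derivation:
Round 1: pos1(id20) recv 94: fwd; pos2(id41) recv 20: drop; pos3(id89) recv 41: drop; pos4(id34) recv 89: fwd; pos5(id86) recv 34: drop; pos6(id16) recv 86: fwd; pos7(id24) recv 16: drop; pos0(id94) recv 24: drop
Round 2: pos2(id41) recv 94: fwd; pos5(id86) recv 89: fwd; pos7(id24) recv 86: fwd
Round 3: pos3(id89) recv 94: fwd; pos6(id16) recv 89: fwd; pos0(id94) recv 86: drop
Round 4: pos4(id34) recv 94: fwd; pos7(id24) recv 89: fwd
Round 5: pos5(id86) recv 94: fwd; pos0(id94) recv 89: drop
Round 6: pos6(id16) recv 94: fwd
Round 7: pos7(id24) recv 94: fwd
Round 8: pos0(id94) recv 94: ELECTED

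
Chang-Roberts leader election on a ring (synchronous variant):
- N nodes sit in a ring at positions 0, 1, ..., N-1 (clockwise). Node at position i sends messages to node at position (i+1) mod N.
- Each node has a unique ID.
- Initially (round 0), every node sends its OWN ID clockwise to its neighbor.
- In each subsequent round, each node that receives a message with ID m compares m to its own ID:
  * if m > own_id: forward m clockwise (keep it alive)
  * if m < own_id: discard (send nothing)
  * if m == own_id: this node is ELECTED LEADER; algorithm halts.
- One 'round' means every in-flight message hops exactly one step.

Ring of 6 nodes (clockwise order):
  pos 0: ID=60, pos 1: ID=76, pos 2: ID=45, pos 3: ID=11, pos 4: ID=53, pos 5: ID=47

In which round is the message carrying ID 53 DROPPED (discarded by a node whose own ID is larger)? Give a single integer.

Answer: 2

Derivation:
Round 1: pos1(id76) recv 60: drop; pos2(id45) recv 76: fwd; pos3(id11) recv 45: fwd; pos4(id53) recv 11: drop; pos5(id47) recv 53: fwd; pos0(id60) recv 47: drop
Round 2: pos3(id11) recv 76: fwd; pos4(id53) recv 45: drop; pos0(id60) recv 53: drop
Round 3: pos4(id53) recv 76: fwd
Round 4: pos5(id47) recv 76: fwd
Round 5: pos0(id60) recv 76: fwd
Round 6: pos1(id76) recv 76: ELECTED
Message ID 53 originates at pos 4; dropped at pos 0 in round 2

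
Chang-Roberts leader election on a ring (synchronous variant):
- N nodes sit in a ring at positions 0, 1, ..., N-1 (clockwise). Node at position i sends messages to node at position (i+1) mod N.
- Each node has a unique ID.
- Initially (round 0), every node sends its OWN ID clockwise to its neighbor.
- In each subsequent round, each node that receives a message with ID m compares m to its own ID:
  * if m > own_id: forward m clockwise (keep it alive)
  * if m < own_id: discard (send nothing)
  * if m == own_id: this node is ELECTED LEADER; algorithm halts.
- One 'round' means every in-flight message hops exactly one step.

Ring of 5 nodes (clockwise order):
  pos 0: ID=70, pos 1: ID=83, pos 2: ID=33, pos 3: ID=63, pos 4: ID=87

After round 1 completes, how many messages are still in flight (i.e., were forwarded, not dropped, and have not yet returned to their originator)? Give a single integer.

Round 1: pos1(id83) recv 70: drop; pos2(id33) recv 83: fwd; pos3(id63) recv 33: drop; pos4(id87) recv 63: drop; pos0(id70) recv 87: fwd
After round 1: 2 messages still in flight

Answer: 2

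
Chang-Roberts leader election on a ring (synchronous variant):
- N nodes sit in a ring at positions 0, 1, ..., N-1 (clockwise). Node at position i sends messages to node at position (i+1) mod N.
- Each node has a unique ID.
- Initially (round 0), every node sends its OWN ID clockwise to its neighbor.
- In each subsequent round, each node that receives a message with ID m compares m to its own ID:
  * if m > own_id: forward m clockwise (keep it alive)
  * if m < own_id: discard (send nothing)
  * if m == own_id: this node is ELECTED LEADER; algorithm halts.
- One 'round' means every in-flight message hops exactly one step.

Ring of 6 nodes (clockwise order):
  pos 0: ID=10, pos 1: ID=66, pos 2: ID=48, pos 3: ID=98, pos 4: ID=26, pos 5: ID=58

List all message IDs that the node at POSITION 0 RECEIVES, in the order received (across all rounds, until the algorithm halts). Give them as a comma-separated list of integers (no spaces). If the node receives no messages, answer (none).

Answer: 58,98

Derivation:
Round 1: pos1(id66) recv 10: drop; pos2(id48) recv 66: fwd; pos3(id98) recv 48: drop; pos4(id26) recv 98: fwd; pos5(id58) recv 26: drop; pos0(id10) recv 58: fwd
Round 2: pos3(id98) recv 66: drop; pos5(id58) recv 98: fwd; pos1(id66) recv 58: drop
Round 3: pos0(id10) recv 98: fwd
Round 4: pos1(id66) recv 98: fwd
Round 5: pos2(id48) recv 98: fwd
Round 6: pos3(id98) recv 98: ELECTED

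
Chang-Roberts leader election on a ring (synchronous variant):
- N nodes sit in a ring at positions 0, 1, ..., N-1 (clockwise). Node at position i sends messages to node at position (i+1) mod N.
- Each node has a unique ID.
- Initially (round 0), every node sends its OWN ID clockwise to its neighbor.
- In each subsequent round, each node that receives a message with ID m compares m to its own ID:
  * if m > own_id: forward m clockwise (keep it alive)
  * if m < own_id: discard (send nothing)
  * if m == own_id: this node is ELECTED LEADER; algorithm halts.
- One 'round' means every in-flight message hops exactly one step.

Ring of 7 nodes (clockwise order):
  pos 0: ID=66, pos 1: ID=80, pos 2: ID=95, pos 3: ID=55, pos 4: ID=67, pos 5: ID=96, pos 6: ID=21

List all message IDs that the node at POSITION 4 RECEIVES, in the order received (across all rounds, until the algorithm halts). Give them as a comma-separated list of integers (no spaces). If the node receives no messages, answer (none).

Round 1: pos1(id80) recv 66: drop; pos2(id95) recv 80: drop; pos3(id55) recv 95: fwd; pos4(id67) recv 55: drop; pos5(id96) recv 67: drop; pos6(id21) recv 96: fwd; pos0(id66) recv 21: drop
Round 2: pos4(id67) recv 95: fwd; pos0(id66) recv 96: fwd
Round 3: pos5(id96) recv 95: drop; pos1(id80) recv 96: fwd
Round 4: pos2(id95) recv 96: fwd
Round 5: pos3(id55) recv 96: fwd
Round 6: pos4(id67) recv 96: fwd
Round 7: pos5(id96) recv 96: ELECTED

Answer: 55,95,96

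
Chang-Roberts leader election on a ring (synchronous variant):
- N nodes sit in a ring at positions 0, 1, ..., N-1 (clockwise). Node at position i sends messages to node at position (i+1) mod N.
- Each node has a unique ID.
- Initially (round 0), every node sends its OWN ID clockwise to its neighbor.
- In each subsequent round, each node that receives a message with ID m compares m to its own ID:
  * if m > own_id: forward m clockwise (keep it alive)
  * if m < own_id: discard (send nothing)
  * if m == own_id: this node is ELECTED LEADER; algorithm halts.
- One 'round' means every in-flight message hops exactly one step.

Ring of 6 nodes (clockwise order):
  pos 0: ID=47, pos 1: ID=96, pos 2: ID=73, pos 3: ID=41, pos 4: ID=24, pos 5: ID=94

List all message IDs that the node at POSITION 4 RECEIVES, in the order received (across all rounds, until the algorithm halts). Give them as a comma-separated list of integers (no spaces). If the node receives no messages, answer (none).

Round 1: pos1(id96) recv 47: drop; pos2(id73) recv 96: fwd; pos3(id41) recv 73: fwd; pos4(id24) recv 41: fwd; pos5(id94) recv 24: drop; pos0(id47) recv 94: fwd
Round 2: pos3(id41) recv 96: fwd; pos4(id24) recv 73: fwd; pos5(id94) recv 41: drop; pos1(id96) recv 94: drop
Round 3: pos4(id24) recv 96: fwd; pos5(id94) recv 73: drop
Round 4: pos5(id94) recv 96: fwd
Round 5: pos0(id47) recv 96: fwd
Round 6: pos1(id96) recv 96: ELECTED

Answer: 41,73,96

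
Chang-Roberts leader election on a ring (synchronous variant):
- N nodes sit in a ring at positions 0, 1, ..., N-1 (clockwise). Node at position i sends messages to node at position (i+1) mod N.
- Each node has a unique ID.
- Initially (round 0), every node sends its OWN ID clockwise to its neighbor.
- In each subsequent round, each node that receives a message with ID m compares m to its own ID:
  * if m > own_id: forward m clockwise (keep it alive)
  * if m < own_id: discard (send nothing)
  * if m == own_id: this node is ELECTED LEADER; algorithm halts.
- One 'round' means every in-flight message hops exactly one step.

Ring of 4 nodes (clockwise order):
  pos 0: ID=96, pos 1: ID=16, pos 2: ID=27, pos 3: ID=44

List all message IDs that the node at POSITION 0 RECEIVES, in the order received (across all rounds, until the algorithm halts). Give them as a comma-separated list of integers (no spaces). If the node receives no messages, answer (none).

Round 1: pos1(id16) recv 96: fwd; pos2(id27) recv 16: drop; pos3(id44) recv 27: drop; pos0(id96) recv 44: drop
Round 2: pos2(id27) recv 96: fwd
Round 3: pos3(id44) recv 96: fwd
Round 4: pos0(id96) recv 96: ELECTED

Answer: 44,96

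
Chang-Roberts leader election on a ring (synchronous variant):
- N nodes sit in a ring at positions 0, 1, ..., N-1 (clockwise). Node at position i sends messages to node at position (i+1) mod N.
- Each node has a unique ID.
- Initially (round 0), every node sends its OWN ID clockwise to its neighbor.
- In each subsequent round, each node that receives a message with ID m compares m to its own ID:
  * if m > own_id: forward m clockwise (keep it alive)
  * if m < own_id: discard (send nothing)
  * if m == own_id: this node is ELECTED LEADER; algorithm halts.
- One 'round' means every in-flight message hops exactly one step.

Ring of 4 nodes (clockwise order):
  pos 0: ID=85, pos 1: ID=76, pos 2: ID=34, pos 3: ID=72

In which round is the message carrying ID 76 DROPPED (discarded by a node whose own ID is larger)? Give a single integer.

Answer: 3

Derivation:
Round 1: pos1(id76) recv 85: fwd; pos2(id34) recv 76: fwd; pos3(id72) recv 34: drop; pos0(id85) recv 72: drop
Round 2: pos2(id34) recv 85: fwd; pos3(id72) recv 76: fwd
Round 3: pos3(id72) recv 85: fwd; pos0(id85) recv 76: drop
Round 4: pos0(id85) recv 85: ELECTED
Message ID 76 originates at pos 1; dropped at pos 0 in round 3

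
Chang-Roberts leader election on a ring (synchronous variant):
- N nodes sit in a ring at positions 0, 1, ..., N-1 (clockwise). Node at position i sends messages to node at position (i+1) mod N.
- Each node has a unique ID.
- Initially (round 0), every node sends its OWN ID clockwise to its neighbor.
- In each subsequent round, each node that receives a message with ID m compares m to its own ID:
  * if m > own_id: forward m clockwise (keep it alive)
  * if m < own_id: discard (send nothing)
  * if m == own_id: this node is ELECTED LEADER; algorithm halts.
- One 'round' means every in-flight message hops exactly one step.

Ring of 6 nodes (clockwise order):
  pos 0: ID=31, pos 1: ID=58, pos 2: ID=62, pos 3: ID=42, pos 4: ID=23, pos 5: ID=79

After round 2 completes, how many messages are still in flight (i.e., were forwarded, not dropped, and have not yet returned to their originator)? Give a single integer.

Round 1: pos1(id58) recv 31: drop; pos2(id62) recv 58: drop; pos3(id42) recv 62: fwd; pos4(id23) recv 42: fwd; pos5(id79) recv 23: drop; pos0(id31) recv 79: fwd
Round 2: pos4(id23) recv 62: fwd; pos5(id79) recv 42: drop; pos1(id58) recv 79: fwd
After round 2: 2 messages still in flight

Answer: 2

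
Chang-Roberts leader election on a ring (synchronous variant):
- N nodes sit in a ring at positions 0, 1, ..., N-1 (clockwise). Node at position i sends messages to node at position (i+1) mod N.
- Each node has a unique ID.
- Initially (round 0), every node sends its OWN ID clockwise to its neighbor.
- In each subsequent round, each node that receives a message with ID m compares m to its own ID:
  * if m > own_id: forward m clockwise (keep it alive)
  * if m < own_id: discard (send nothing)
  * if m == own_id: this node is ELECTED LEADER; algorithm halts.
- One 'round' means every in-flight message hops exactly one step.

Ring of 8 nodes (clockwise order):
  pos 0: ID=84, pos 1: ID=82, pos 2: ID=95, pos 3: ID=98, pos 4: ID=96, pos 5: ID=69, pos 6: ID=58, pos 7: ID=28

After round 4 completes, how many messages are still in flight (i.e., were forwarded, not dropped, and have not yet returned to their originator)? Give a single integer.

Round 1: pos1(id82) recv 84: fwd; pos2(id95) recv 82: drop; pos3(id98) recv 95: drop; pos4(id96) recv 98: fwd; pos5(id69) recv 96: fwd; pos6(id58) recv 69: fwd; pos7(id28) recv 58: fwd; pos0(id84) recv 28: drop
Round 2: pos2(id95) recv 84: drop; pos5(id69) recv 98: fwd; pos6(id58) recv 96: fwd; pos7(id28) recv 69: fwd; pos0(id84) recv 58: drop
Round 3: pos6(id58) recv 98: fwd; pos7(id28) recv 96: fwd; pos0(id84) recv 69: drop
Round 4: pos7(id28) recv 98: fwd; pos0(id84) recv 96: fwd
After round 4: 2 messages still in flight

Answer: 2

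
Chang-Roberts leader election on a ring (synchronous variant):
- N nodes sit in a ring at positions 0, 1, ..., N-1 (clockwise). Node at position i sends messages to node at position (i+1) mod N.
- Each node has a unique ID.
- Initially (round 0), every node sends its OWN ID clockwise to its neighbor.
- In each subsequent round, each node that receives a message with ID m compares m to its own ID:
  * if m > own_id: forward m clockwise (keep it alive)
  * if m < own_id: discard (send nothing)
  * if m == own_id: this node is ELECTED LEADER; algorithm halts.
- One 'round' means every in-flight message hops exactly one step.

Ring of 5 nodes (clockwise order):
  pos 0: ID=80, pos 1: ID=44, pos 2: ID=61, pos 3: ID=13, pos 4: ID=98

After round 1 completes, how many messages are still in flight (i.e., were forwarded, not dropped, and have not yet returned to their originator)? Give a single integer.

Round 1: pos1(id44) recv 80: fwd; pos2(id61) recv 44: drop; pos3(id13) recv 61: fwd; pos4(id98) recv 13: drop; pos0(id80) recv 98: fwd
After round 1: 3 messages still in flight

Answer: 3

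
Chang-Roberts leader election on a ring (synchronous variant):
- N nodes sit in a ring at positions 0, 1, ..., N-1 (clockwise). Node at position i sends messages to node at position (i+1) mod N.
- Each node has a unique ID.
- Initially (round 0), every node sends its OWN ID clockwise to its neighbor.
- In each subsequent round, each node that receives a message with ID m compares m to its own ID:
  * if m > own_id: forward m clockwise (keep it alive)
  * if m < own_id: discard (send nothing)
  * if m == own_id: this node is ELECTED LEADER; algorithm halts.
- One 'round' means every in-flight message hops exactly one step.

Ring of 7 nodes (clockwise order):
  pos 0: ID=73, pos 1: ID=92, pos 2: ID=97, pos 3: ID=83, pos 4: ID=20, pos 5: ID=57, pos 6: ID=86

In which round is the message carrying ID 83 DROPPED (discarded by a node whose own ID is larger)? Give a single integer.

Round 1: pos1(id92) recv 73: drop; pos2(id97) recv 92: drop; pos3(id83) recv 97: fwd; pos4(id20) recv 83: fwd; pos5(id57) recv 20: drop; pos6(id86) recv 57: drop; pos0(id73) recv 86: fwd
Round 2: pos4(id20) recv 97: fwd; pos5(id57) recv 83: fwd; pos1(id92) recv 86: drop
Round 3: pos5(id57) recv 97: fwd; pos6(id86) recv 83: drop
Round 4: pos6(id86) recv 97: fwd
Round 5: pos0(id73) recv 97: fwd
Round 6: pos1(id92) recv 97: fwd
Round 7: pos2(id97) recv 97: ELECTED
Message ID 83 originates at pos 3; dropped at pos 6 in round 3

Answer: 3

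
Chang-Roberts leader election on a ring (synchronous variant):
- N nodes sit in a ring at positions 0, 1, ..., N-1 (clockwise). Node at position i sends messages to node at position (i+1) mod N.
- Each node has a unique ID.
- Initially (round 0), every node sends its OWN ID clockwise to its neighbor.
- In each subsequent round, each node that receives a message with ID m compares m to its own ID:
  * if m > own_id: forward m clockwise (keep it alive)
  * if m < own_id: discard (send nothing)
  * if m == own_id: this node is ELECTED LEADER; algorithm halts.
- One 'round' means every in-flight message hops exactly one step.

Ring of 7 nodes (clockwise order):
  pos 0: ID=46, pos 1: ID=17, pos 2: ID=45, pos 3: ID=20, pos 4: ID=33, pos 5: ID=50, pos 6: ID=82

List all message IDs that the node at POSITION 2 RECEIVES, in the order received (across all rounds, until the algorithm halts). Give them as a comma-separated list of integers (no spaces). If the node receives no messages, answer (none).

Round 1: pos1(id17) recv 46: fwd; pos2(id45) recv 17: drop; pos3(id20) recv 45: fwd; pos4(id33) recv 20: drop; pos5(id50) recv 33: drop; pos6(id82) recv 50: drop; pos0(id46) recv 82: fwd
Round 2: pos2(id45) recv 46: fwd; pos4(id33) recv 45: fwd; pos1(id17) recv 82: fwd
Round 3: pos3(id20) recv 46: fwd; pos5(id50) recv 45: drop; pos2(id45) recv 82: fwd
Round 4: pos4(id33) recv 46: fwd; pos3(id20) recv 82: fwd
Round 5: pos5(id50) recv 46: drop; pos4(id33) recv 82: fwd
Round 6: pos5(id50) recv 82: fwd
Round 7: pos6(id82) recv 82: ELECTED

Answer: 17,46,82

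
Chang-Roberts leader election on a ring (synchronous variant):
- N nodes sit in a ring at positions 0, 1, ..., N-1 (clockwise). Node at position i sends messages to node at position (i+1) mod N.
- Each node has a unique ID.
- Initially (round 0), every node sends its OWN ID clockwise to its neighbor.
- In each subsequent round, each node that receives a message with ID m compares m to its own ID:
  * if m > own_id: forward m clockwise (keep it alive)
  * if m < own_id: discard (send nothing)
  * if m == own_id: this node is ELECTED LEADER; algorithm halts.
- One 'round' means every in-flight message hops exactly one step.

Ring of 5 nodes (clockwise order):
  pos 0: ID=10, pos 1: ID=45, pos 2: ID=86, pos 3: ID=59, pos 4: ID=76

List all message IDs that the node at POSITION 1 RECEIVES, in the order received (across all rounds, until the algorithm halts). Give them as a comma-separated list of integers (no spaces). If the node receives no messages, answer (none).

Round 1: pos1(id45) recv 10: drop; pos2(id86) recv 45: drop; pos3(id59) recv 86: fwd; pos4(id76) recv 59: drop; pos0(id10) recv 76: fwd
Round 2: pos4(id76) recv 86: fwd; pos1(id45) recv 76: fwd
Round 3: pos0(id10) recv 86: fwd; pos2(id86) recv 76: drop
Round 4: pos1(id45) recv 86: fwd
Round 5: pos2(id86) recv 86: ELECTED

Answer: 10,76,86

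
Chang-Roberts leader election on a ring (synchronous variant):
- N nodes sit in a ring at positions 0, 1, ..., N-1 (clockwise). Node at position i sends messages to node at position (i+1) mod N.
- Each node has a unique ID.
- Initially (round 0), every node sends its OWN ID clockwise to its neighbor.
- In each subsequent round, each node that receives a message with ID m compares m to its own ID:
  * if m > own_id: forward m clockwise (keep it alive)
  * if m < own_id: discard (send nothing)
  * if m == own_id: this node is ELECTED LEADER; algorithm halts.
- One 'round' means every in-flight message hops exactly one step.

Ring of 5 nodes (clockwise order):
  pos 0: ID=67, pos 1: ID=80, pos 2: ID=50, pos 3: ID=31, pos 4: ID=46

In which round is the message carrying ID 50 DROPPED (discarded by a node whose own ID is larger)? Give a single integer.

Round 1: pos1(id80) recv 67: drop; pos2(id50) recv 80: fwd; pos3(id31) recv 50: fwd; pos4(id46) recv 31: drop; pos0(id67) recv 46: drop
Round 2: pos3(id31) recv 80: fwd; pos4(id46) recv 50: fwd
Round 3: pos4(id46) recv 80: fwd; pos0(id67) recv 50: drop
Round 4: pos0(id67) recv 80: fwd
Round 5: pos1(id80) recv 80: ELECTED
Message ID 50 originates at pos 2; dropped at pos 0 in round 3

Answer: 3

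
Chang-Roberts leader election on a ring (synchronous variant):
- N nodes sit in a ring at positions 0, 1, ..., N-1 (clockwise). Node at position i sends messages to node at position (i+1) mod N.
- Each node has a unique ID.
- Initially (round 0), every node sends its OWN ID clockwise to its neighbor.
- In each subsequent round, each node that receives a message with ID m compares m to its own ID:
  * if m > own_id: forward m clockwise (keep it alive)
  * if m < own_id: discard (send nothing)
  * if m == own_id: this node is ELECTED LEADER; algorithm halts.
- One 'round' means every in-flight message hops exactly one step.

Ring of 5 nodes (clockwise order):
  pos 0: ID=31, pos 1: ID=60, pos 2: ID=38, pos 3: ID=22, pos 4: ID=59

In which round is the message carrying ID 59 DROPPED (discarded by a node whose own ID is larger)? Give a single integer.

Round 1: pos1(id60) recv 31: drop; pos2(id38) recv 60: fwd; pos3(id22) recv 38: fwd; pos4(id59) recv 22: drop; pos0(id31) recv 59: fwd
Round 2: pos3(id22) recv 60: fwd; pos4(id59) recv 38: drop; pos1(id60) recv 59: drop
Round 3: pos4(id59) recv 60: fwd
Round 4: pos0(id31) recv 60: fwd
Round 5: pos1(id60) recv 60: ELECTED
Message ID 59 originates at pos 4; dropped at pos 1 in round 2

Answer: 2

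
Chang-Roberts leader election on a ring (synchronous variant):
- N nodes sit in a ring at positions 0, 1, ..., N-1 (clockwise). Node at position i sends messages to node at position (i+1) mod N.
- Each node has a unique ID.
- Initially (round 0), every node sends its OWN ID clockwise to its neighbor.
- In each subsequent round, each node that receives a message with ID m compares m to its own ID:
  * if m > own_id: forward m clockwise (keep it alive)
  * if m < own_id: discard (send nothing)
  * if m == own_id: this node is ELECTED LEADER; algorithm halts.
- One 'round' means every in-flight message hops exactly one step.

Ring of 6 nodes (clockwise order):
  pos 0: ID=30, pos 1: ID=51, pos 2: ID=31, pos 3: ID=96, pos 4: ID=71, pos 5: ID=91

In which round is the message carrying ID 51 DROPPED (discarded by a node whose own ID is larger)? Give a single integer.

Round 1: pos1(id51) recv 30: drop; pos2(id31) recv 51: fwd; pos3(id96) recv 31: drop; pos4(id71) recv 96: fwd; pos5(id91) recv 71: drop; pos0(id30) recv 91: fwd
Round 2: pos3(id96) recv 51: drop; pos5(id91) recv 96: fwd; pos1(id51) recv 91: fwd
Round 3: pos0(id30) recv 96: fwd; pos2(id31) recv 91: fwd
Round 4: pos1(id51) recv 96: fwd; pos3(id96) recv 91: drop
Round 5: pos2(id31) recv 96: fwd
Round 6: pos3(id96) recv 96: ELECTED
Message ID 51 originates at pos 1; dropped at pos 3 in round 2

Answer: 2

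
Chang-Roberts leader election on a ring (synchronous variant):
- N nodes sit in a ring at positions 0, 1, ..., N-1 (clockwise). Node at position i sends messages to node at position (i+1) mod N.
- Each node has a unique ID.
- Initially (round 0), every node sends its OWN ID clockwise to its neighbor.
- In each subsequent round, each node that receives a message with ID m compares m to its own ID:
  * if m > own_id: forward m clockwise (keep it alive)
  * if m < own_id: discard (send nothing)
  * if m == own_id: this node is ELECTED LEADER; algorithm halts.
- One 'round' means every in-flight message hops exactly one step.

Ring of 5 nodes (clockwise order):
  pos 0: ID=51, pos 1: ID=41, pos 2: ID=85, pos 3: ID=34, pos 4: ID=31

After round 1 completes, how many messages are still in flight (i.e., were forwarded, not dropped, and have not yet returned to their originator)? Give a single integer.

Round 1: pos1(id41) recv 51: fwd; pos2(id85) recv 41: drop; pos3(id34) recv 85: fwd; pos4(id31) recv 34: fwd; pos0(id51) recv 31: drop
After round 1: 3 messages still in flight

Answer: 3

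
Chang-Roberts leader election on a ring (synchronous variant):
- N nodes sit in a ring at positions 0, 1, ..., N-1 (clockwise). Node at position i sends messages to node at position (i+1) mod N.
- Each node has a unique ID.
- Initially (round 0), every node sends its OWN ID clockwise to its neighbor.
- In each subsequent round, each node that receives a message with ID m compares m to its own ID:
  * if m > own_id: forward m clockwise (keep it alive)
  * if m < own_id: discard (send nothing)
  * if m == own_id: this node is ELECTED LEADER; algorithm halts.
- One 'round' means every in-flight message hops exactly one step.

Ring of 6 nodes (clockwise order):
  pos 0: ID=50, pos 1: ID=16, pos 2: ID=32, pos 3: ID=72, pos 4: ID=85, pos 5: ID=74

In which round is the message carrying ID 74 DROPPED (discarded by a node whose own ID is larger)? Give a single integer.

Round 1: pos1(id16) recv 50: fwd; pos2(id32) recv 16: drop; pos3(id72) recv 32: drop; pos4(id85) recv 72: drop; pos5(id74) recv 85: fwd; pos0(id50) recv 74: fwd
Round 2: pos2(id32) recv 50: fwd; pos0(id50) recv 85: fwd; pos1(id16) recv 74: fwd
Round 3: pos3(id72) recv 50: drop; pos1(id16) recv 85: fwd; pos2(id32) recv 74: fwd
Round 4: pos2(id32) recv 85: fwd; pos3(id72) recv 74: fwd
Round 5: pos3(id72) recv 85: fwd; pos4(id85) recv 74: drop
Round 6: pos4(id85) recv 85: ELECTED
Message ID 74 originates at pos 5; dropped at pos 4 in round 5

Answer: 5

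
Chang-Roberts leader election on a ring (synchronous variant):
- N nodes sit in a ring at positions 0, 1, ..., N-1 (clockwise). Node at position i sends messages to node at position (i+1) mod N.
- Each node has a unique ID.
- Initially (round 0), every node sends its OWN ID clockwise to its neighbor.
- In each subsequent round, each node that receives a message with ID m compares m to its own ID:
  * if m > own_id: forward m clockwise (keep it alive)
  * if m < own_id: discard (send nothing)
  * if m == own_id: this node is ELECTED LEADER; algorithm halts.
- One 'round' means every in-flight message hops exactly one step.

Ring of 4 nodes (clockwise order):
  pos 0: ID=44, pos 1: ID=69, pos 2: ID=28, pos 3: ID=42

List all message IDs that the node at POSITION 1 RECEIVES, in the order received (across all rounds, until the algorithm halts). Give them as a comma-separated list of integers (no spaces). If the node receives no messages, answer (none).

Round 1: pos1(id69) recv 44: drop; pos2(id28) recv 69: fwd; pos3(id42) recv 28: drop; pos0(id44) recv 42: drop
Round 2: pos3(id42) recv 69: fwd
Round 3: pos0(id44) recv 69: fwd
Round 4: pos1(id69) recv 69: ELECTED

Answer: 44,69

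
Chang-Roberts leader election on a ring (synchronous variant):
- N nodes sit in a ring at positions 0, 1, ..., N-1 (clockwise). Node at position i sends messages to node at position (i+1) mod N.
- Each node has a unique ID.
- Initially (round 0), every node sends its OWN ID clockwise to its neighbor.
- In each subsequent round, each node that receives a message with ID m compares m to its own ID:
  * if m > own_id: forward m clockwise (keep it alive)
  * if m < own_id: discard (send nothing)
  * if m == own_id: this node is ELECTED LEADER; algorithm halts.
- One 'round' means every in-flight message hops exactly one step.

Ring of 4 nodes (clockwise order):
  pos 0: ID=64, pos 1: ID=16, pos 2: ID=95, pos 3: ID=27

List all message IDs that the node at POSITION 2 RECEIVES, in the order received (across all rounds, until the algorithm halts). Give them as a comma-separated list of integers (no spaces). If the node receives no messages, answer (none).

Answer: 16,64,95

Derivation:
Round 1: pos1(id16) recv 64: fwd; pos2(id95) recv 16: drop; pos3(id27) recv 95: fwd; pos0(id64) recv 27: drop
Round 2: pos2(id95) recv 64: drop; pos0(id64) recv 95: fwd
Round 3: pos1(id16) recv 95: fwd
Round 4: pos2(id95) recv 95: ELECTED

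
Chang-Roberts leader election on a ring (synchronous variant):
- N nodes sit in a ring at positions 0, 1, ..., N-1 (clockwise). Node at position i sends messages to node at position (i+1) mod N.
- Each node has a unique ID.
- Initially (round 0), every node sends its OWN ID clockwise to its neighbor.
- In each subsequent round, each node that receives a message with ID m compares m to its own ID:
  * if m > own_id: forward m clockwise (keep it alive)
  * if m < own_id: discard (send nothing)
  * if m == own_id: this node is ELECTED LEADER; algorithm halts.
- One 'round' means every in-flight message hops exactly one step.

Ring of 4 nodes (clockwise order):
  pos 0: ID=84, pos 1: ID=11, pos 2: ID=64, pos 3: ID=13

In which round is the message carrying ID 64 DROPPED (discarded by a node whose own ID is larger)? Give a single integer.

Answer: 2

Derivation:
Round 1: pos1(id11) recv 84: fwd; pos2(id64) recv 11: drop; pos3(id13) recv 64: fwd; pos0(id84) recv 13: drop
Round 2: pos2(id64) recv 84: fwd; pos0(id84) recv 64: drop
Round 3: pos3(id13) recv 84: fwd
Round 4: pos0(id84) recv 84: ELECTED
Message ID 64 originates at pos 2; dropped at pos 0 in round 2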